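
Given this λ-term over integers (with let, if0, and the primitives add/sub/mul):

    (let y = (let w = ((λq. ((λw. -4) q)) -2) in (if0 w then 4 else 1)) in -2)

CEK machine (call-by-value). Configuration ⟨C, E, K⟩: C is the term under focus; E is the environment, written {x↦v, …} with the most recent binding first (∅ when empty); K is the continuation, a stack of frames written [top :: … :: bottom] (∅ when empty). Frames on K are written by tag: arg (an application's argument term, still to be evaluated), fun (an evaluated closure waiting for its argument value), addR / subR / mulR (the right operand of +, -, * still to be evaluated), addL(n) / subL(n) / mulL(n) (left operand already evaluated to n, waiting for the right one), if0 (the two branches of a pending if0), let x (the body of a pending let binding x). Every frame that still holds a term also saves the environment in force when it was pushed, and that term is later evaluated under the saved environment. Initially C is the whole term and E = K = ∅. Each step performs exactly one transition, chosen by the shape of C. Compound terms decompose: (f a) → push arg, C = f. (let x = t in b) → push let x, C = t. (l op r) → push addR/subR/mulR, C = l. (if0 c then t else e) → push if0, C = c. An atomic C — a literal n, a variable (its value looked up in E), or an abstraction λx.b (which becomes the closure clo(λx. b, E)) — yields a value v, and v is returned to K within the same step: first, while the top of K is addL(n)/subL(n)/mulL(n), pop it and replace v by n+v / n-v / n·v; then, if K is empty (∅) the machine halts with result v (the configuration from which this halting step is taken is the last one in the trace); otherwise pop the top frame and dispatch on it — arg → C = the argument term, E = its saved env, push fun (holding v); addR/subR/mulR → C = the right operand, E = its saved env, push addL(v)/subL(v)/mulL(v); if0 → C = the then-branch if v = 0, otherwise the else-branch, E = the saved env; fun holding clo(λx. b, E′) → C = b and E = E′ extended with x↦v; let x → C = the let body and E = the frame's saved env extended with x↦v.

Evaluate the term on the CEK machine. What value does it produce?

Answer: -2

Derivation:
[0] <C=(let y = (let w = ((λq. ((λw. -4) q)) -2) in (if0 w then 4 else 1)) in -2), E=∅, K=∅>
[1] <C=(let w = ((λq. ((λw. -4) q)) -2) in (if0 w then 4 else 1)), E=∅, K=[let y]>
[2] <C=((λq. ((λw. -4) q)) -2), E=∅, K=[let w :: let y]>
[3] <C=(λq. ((λw. -4) q)), E=∅, K=[arg :: let w :: let y]>
[4] <C=-2, E=∅, K=[fun :: let w :: let y]>
[5] <C=((λw. -4) q), E={q↦-2}, K=[let w :: let y]>
[6] <C=(λw. -4), E={q↦-2}, K=[arg :: let w :: let y]>
[7] <C=q, E={q↦-2}, K=[fun :: let w :: let y]>
[8] <C=-4, E={w↦-2, q↦-2}, K=[let w :: let y]>
[9] <C=(if0 w then 4 else 1), E={w↦-4}, K=[let y]>
[10] <C=w, E={w↦-4}, K=[if0 :: let y]>
[11] <C=1, E={w↦-4}, K=[let y]>
[12] <C=-2, E={y↦1}, K=∅>
→ final value -2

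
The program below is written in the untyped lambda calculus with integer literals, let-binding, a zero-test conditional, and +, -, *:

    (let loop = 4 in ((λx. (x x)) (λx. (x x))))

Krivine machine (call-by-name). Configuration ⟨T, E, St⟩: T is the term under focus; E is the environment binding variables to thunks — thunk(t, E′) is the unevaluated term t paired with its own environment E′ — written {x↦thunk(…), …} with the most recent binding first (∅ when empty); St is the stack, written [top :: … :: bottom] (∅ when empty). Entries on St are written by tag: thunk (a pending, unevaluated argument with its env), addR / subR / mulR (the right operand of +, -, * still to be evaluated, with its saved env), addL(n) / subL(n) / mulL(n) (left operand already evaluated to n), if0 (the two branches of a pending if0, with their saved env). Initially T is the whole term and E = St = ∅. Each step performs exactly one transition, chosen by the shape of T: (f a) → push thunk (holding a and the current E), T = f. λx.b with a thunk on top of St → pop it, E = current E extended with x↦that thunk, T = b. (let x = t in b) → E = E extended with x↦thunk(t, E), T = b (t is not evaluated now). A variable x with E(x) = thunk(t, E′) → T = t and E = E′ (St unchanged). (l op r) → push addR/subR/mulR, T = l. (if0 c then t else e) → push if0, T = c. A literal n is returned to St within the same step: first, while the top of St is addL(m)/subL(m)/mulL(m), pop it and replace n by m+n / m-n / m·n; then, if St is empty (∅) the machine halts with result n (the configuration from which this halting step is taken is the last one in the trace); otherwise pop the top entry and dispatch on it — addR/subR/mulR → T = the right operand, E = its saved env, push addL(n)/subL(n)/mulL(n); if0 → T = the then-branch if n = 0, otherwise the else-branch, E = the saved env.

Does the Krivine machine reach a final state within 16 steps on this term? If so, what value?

Answer: DIVERGES (no final state within 16 steps)

Machine steps:
step 0: ⟨T=(let loop = 4 in ((λx. (x x)) (λx. (x x)))); E=∅; St=∅⟩
step 1: ⟨T=((λx. (x x)) (λx. (x x))); E={loop↦thunk(4, ∅)}; St=∅⟩
step 2: ⟨T=(λx. (x x)); E={loop↦thunk(4, ∅)}; St=[thunk]⟩
step 3: ⟨T=(x x); E={x↦thunk((λx. (x x)), {loop↦thunk(4, ∅)}), loop↦thunk(4, ∅)}; St=∅⟩
step 4: ⟨T=x; E={x↦thunk((λx. (x x)), {loop↦thunk(4, ∅)}), loop↦thunk(4, ∅)}; St=[thunk]⟩
step 5: ⟨T=(λx. (x x)); E={loop↦thunk(4, ∅)}; St=[thunk]⟩
step 6: ⟨T=(x x); E={x↦thunk(x, {x↦thunk((λx. (x x)), {loop↦thunk(4, ∅)}), loop↦thunk(4, ∅)}), loop↦thunk(4, ∅)}; St=∅⟩
step 7: ⟨T=x; E={x↦thunk(x, {x↦thunk((λx. (x x)), {loop↦thunk(4, ∅)}), loop↦thunk(4, ∅)}), loop↦thunk(4, ∅)}; St=[thunk]⟩
step 8: ⟨T=x; E={x↦thunk((λx. (x x)), {loop↦thunk(4, ∅)}), loop↦thunk(4, ∅)}; St=[thunk]⟩
step 9: ⟨T=(λx. (x x)); E={loop↦thunk(4, ∅)}; St=[thunk]⟩
step 10: ⟨T=(x x); E={x↦thunk(x, {x↦thunk(x, {x↦thunk((λx. (x x)), {loop↦thunk(4, ∅)}), loop↦thunk(4, ∅)}), loop↦thunk(4, ∅)}), loop↦thunk(4, ∅)}; St=∅⟩
step 11: ⟨T=x; E={x↦thunk(x, {x↦thunk(x, {x↦thunk((λx. (x x)), {loop↦thunk(4, ∅)}), loop↦thunk(4, ∅)}), loop↦thunk(4, ∅)}), loop↦thunk(4, ∅)}; St=[thunk]⟩
step 12: ⟨T=x; E={x↦thunk(x, {x↦thunk((λx. (x x)), {loop↦thunk(4, ∅)}), loop↦thunk(4, ∅)}), loop↦thunk(4, ∅)}; St=[thunk]⟩
step 13: ⟨T=x; E={x↦thunk((λx. (x x)), {loop↦thunk(4, ∅)}), loop↦thunk(4, ∅)}; St=[thunk]⟩
step 14: ⟨T=(λx. (x x)); E={loop↦thunk(4, ∅)}; St=[thunk]⟩
step 15: ⟨T=(x x); E={x↦thunk(x, {x↦thunk(x, {x↦thunk(x, {x↦thunk((λx. (x x)), {loop↦thunk(4, ∅)}), loop↦thunk(4, ∅)}), loop↦thunk(4, ∅)}), loop↦thunk(4, ∅)}), loop↦thunk(4, ∅)}; St=∅⟩
step 16: ⟨T=x; E={x↦thunk(x, {x↦thunk(x, {x↦thunk(x, {x↦thunk((λx. (x x)), {loop↦thunk(4, ∅)}), loop↦thunk(4, ∅)}), loop↦thunk(4, ∅)}), loop↦thunk(4, ∅)}), loop↦thunk(4, ∅)}; St=[thunk]⟩
→ 16 transitions taken and the configuration is still not final: no result within 16 steps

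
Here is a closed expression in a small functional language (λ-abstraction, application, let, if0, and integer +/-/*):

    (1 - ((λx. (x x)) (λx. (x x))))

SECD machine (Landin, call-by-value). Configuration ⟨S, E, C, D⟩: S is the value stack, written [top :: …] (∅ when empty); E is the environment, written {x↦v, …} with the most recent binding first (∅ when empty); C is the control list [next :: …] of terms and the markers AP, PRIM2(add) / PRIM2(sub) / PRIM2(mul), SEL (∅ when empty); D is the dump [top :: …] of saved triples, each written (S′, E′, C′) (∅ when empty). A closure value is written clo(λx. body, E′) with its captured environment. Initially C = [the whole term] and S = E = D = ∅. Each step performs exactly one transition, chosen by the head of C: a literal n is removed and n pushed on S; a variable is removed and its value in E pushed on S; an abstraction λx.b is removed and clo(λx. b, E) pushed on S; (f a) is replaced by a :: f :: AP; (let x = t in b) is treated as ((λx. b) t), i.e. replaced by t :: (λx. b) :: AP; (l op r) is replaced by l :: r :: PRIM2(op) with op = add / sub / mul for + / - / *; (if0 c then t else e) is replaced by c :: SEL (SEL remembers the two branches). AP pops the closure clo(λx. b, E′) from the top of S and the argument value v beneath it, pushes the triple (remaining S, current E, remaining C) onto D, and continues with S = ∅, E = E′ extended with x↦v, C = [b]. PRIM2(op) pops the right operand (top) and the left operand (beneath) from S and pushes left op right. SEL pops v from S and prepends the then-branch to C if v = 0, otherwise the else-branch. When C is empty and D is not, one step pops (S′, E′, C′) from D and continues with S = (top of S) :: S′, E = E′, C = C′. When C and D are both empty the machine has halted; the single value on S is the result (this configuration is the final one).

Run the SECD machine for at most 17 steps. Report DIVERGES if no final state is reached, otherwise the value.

Answer: DIVERGES (no final state within 17 steps)

Machine steps:
[0] [S=∅ | E=∅ | C=[(1 - ((λx. (x x)) (λx. (x x))))] | D=∅]
[1] [S=∅ | E=∅ | C=[1 :: ((λx. (x x)) (λx. (x x))) :: PRIM2(sub)] | D=∅]
[2] [S=[1] | E=∅ | C=[((λx. (x x)) (λx. (x x))) :: PRIM2(sub)] | D=∅]
[3] [S=[1] | E=∅ | C=[(λx. (x x)) :: (λx. (x x)) :: AP :: PRIM2(sub)] | D=∅]
[4] [S=[clo(λx. (x x), ∅) :: 1] | E=∅ | C=[(λx. (x x)) :: AP :: PRIM2(sub)] | D=∅]
[5] [S=[clo(λx. (x x), ∅) :: clo(λx. (x x), ∅) :: 1] | E=∅ | C=[AP :: PRIM2(sub)] | D=∅]
[6] [S=∅ | E={x↦clo(λx. (x x), ∅)} | C=[(x x)] | D=[([1], ∅, [PRIM2(sub)])]]
[7] [S=∅ | E={x↦clo(λx. (x x), ∅)} | C=[x :: x :: AP] | D=[([1], ∅, [PRIM2(sub)])]]
[8] [S=[clo(λx. (x x), ∅)] | E={x↦clo(λx. (x x), ∅)} | C=[x :: AP] | D=[([1], ∅, [PRIM2(sub)])]]
[9] [S=[clo(λx. (x x), ∅) :: clo(λx. (x x), ∅)] | E={x↦clo(λx. (x x), ∅)} | C=[AP] | D=[([1], ∅, [PRIM2(sub)])]]
[10] [S=∅ | E={x↦clo(λx. (x x), ∅)} | C=[(x x)] | D=[(∅, {x↦clo(λx. (x x), ∅)}, ∅) :: ([1], ∅, [PRIM2(sub)])]]
[11] [S=∅ | E={x↦clo(λx. (x x), ∅)} | C=[x :: x :: AP] | D=[(∅, {x↦clo(λx. (x x), ∅)}, ∅) :: ([1], ∅, [PRIM2(sub)])]]
[12] [S=[clo(λx. (x x), ∅)] | E={x↦clo(λx. (x x), ∅)} | C=[x :: AP] | D=[(∅, {x↦clo(λx. (x x), ∅)}, ∅) :: ([1], ∅, [PRIM2(sub)])]]
[13] [S=[clo(λx. (x x), ∅) :: clo(λx. (x x), ∅)] | E={x↦clo(λx. (x x), ∅)} | C=[AP] | D=[(∅, {x↦clo(λx. (x x), ∅)}, ∅) :: ([1], ∅, [PRIM2(sub)])]]
[14] [S=∅ | E={x↦clo(λx. (x x), ∅)} | C=[(x x)] | D=[(∅, {x↦clo(λx. (x x), ∅)}, ∅) :: (∅, {x↦clo(λx. (x x), ∅)}, ∅) :: ([1], ∅, [PRIM2(sub)])]]
[15] [S=∅ | E={x↦clo(λx. (x x), ∅)} | C=[x :: x :: AP] | D=[(∅, {x↦clo(λx. (x x), ∅)}, ∅) :: (∅, {x↦clo(λx. (x x), ∅)}, ∅) :: ([1], ∅, [PRIM2(sub)])]]
[16] [S=[clo(λx. (x x), ∅)] | E={x↦clo(λx. (x x), ∅)} | C=[x :: AP] | D=[(∅, {x↦clo(λx. (x x), ∅)}, ∅) :: (∅, {x↦clo(λx. (x x), ∅)}, ∅) :: ([1], ∅, [PRIM2(sub)])]]
[17] [S=[clo(λx. (x x), ∅) :: clo(λx. (x x), ∅)] | E={x↦clo(λx. (x x), ∅)} | C=[AP] | D=[(∅, {x↦clo(λx. (x x), ∅)}, ∅) :: (∅, {x↦clo(λx. (x x), ∅)}, ∅) :: ([1], ∅, [PRIM2(sub)])]]
→ 17 transitions taken and the configuration is still not final: no result within 17 steps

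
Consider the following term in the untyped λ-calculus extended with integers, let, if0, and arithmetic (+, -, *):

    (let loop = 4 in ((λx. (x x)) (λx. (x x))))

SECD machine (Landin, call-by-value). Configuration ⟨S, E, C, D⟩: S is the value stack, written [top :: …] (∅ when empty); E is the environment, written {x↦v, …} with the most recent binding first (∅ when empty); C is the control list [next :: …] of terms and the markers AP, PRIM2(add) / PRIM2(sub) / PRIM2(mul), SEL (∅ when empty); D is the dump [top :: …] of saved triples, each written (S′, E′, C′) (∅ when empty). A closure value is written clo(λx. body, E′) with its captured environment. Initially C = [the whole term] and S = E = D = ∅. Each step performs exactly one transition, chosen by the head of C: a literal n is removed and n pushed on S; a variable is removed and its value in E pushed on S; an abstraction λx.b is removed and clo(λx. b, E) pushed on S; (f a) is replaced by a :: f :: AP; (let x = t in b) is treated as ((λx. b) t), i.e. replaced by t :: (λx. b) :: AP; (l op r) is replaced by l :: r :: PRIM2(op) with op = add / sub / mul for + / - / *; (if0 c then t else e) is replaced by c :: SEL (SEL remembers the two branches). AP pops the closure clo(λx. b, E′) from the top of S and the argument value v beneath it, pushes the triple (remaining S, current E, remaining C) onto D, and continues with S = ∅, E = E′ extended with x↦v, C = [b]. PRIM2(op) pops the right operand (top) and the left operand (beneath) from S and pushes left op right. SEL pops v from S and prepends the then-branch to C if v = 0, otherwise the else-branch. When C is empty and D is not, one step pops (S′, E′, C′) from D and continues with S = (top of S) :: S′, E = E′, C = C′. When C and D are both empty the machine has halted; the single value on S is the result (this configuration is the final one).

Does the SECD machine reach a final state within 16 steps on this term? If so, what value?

0. [S=∅ | E=∅ | C=[(let loop = 4 in ((λx. (x x)) (λx. (x x))))] | D=∅]
1. [S=∅ | E=∅ | C=[4 :: (λloop. ((λx. (x x)) (λx. (x x)))) :: AP] | D=∅]
2. [S=[4] | E=∅ | C=[(λloop. ((λx. (x x)) (λx. (x x)))) :: AP] | D=∅]
3. [S=[clo(λloop. ((λx. (x x)) (λx. (x x))), ∅) :: 4] | E=∅ | C=[AP] | D=∅]
4. [S=∅ | E={loop↦4} | C=[((λx. (x x)) (λx. (x x)))] | D=[(∅, ∅, ∅)]]
5. [S=∅ | E={loop↦4} | C=[(λx. (x x)) :: (λx. (x x)) :: AP] | D=[(∅, ∅, ∅)]]
6. [S=[clo(λx. (x x), {loop↦4})] | E={loop↦4} | C=[(λx. (x x)) :: AP] | D=[(∅, ∅, ∅)]]
7. [S=[clo(λx. (x x), {loop↦4}) :: clo(λx. (x x), {loop↦4})] | E={loop↦4} | C=[AP] | D=[(∅, ∅, ∅)]]
8. [S=∅ | E={x↦clo(λx. (x x), {loop↦4}), loop↦4} | C=[(x x)] | D=[(∅, {loop↦4}, ∅) :: (∅, ∅, ∅)]]
9. [S=∅ | E={x↦clo(λx. (x x), {loop↦4}), loop↦4} | C=[x :: x :: AP] | D=[(∅, {loop↦4}, ∅) :: (∅, ∅, ∅)]]
10. [S=[clo(λx. (x x), {loop↦4})] | E={x↦clo(λx. (x x), {loop↦4}), loop↦4} | C=[x :: AP] | D=[(∅, {loop↦4}, ∅) :: (∅, ∅, ∅)]]
11. [S=[clo(λx. (x x), {loop↦4}) :: clo(λx. (x x), {loop↦4})] | E={x↦clo(λx. (x x), {loop↦4}), loop↦4} | C=[AP] | D=[(∅, {loop↦4}, ∅) :: (∅, ∅, ∅)]]
12. [S=∅ | E={x↦clo(λx. (x x), {loop↦4}), loop↦4} | C=[(x x)] | D=[(∅, {x↦clo(λx. (x x), {loop↦4}), loop↦4}, ∅) :: (∅, {loop↦4}, ∅) :: (∅, ∅, ∅)]]
13. [S=∅ | E={x↦clo(λx. (x x), {loop↦4}), loop↦4} | C=[x :: x :: AP] | D=[(∅, {x↦clo(λx. (x x), {loop↦4}), loop↦4}, ∅) :: (∅, {loop↦4}, ∅) :: (∅, ∅, ∅)]]
14. [S=[clo(λx. (x x), {loop↦4})] | E={x↦clo(λx. (x x), {loop↦4}), loop↦4} | C=[x :: AP] | D=[(∅, {x↦clo(λx. (x x), {loop↦4}), loop↦4}, ∅) :: (∅, {loop↦4}, ∅) :: (∅, ∅, ∅)]]
15. [S=[clo(λx. (x x), {loop↦4}) :: clo(λx. (x x), {loop↦4})] | E={x↦clo(λx. (x x), {loop↦4}), loop↦4} | C=[AP] | D=[(∅, {x↦clo(λx. (x x), {loop↦4}), loop↦4}, ∅) :: (∅, {loop↦4}, ∅) :: (∅, ∅, ∅)]]
16. [S=∅ | E={x↦clo(λx. (x x), {loop↦4}), loop↦4} | C=[(x x)] | D=[(∅, {x↦clo(λx. (x x), {loop↦4}), loop↦4}, ∅) :: (∅, {x↦clo(λx. (x x), {loop↦4}), loop↦4}, ∅) :: (∅, {loop↦4}, ∅) :: (∅, ∅, ∅)]]
→ 16 transitions taken and the configuration is still not final: no result within 16 steps

Answer: DIVERGES (no final state within 16 steps)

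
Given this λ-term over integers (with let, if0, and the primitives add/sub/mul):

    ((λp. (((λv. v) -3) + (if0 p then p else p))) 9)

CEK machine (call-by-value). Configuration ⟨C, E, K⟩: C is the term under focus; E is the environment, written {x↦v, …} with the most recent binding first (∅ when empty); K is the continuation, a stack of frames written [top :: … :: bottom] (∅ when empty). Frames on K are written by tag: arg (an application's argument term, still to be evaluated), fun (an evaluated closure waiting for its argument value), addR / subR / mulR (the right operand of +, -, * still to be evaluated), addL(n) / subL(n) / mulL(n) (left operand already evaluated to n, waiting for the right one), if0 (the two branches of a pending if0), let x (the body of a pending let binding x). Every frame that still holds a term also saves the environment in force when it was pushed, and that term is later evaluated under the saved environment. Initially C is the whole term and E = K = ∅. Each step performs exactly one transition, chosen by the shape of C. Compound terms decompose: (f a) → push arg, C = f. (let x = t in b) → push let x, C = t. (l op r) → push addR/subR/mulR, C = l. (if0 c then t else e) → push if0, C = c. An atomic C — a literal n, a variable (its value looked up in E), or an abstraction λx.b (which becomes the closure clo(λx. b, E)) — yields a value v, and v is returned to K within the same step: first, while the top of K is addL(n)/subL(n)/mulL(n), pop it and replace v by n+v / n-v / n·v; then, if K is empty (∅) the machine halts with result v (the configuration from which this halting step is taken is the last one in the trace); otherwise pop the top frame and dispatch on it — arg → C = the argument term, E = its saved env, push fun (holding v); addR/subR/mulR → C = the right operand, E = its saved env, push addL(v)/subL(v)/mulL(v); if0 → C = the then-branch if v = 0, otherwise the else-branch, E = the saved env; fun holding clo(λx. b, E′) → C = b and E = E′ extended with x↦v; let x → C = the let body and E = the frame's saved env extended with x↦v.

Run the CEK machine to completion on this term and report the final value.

Answer: 6

Machine steps:
0. ⟨C=((λp. (((λv. v) -3) + (if0 p then p else p))) 9); E=∅; K=∅⟩
1. ⟨C=(λp. (((λv. v) -3) + (if0 p then p else p))); E=∅; K=[arg]⟩
2. ⟨C=9; E=∅; K=[fun]⟩
3. ⟨C=(((λv. v) -3) + (if0 p then p else p)); E={p↦9}; K=∅⟩
4. ⟨C=((λv. v) -3); E={p↦9}; K=[addR]⟩
5. ⟨C=(λv. v); E={p↦9}; K=[arg :: addR]⟩
6. ⟨C=-3; E={p↦9}; K=[fun :: addR]⟩
7. ⟨C=v; E={v↦-3, p↦9}; K=[addR]⟩
8. ⟨C=(if0 p then p else p); E={p↦9}; K=[addL(-3)]⟩
9. ⟨C=p; E={p↦9}; K=[if0 :: addL(-3)]⟩
10. ⟨C=p; E={p↦9}; K=[addL(-3)]⟩
→ final value 6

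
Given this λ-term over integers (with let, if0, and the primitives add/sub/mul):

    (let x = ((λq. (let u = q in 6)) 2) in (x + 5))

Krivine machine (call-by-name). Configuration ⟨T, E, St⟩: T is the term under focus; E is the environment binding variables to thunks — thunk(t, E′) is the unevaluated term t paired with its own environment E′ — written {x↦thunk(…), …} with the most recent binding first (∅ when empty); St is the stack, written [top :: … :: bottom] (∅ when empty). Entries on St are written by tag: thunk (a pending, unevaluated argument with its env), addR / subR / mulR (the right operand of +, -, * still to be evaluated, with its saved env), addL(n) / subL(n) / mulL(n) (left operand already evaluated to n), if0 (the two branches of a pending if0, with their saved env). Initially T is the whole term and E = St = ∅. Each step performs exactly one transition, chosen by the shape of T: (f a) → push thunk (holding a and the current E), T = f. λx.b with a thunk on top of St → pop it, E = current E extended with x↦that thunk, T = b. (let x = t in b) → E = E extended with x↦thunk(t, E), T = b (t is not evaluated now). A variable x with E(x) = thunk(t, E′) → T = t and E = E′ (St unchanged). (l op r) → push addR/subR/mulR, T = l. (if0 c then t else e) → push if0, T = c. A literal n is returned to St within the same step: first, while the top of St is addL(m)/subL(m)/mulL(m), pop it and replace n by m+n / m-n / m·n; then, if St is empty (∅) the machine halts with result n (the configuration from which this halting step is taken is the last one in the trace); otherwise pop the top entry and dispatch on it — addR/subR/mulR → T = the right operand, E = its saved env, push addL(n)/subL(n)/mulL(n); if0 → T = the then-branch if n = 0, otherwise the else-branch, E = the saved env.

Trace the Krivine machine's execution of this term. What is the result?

0. [T=(let x = ((λq. (let u = q in 6)) 2) in (x + 5)) | E=∅ | St=∅]
1. [T=(x + 5) | E={x↦thunk(((λq. (let u = q in 6)) 2), ∅)} | St=∅]
2. [T=x | E={x↦thunk(((λq. (let u = q in 6)) 2), ∅)} | St=[addR]]
3. [T=((λq. (let u = q in 6)) 2) | E=∅ | St=[addR]]
4. [T=(λq. (let u = q in 6)) | E=∅ | St=[thunk :: addR]]
5. [T=(let u = q in 6) | E={q↦thunk(2, ∅)} | St=[addR]]
6. [T=6 | E={u↦thunk(q, {q↦thunk(2, ∅)}), q↦thunk(2, ∅)} | St=[addR]]
7. [T=5 | E={x↦thunk(((λq. (let u = q in 6)) 2), ∅)} | St=[addL(6)]]
→ final value 11

Answer: 11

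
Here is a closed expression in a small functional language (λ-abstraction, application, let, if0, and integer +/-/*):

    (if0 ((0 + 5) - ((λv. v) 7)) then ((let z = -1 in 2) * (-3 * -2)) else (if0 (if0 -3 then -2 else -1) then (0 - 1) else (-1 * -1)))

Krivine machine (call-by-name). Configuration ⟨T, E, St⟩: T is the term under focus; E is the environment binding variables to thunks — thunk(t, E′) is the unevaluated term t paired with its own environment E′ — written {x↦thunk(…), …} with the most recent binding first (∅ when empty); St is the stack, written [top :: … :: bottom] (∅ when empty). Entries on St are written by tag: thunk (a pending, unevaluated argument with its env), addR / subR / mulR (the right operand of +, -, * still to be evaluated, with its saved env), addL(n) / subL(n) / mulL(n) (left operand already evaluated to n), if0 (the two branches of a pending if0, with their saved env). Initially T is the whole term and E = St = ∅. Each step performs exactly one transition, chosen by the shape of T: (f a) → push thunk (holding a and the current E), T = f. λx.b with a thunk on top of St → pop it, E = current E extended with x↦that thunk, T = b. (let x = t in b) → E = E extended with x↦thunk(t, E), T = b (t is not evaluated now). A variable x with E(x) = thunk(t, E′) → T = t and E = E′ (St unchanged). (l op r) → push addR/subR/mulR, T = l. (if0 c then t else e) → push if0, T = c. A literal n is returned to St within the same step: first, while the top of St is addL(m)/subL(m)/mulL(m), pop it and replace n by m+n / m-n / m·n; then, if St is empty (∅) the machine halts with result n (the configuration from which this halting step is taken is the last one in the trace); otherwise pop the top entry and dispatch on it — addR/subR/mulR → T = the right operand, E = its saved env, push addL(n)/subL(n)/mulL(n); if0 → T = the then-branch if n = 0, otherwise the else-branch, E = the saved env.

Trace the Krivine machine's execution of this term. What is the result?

Answer: 1

Machine steps:
[0] <T=(if0 ((0 + 5) - ((λv. v) 7)) then ((let z = -1 in 2) * (-3 * -2)) else (if0 (if0 -3 then -2 else -1) then (0 - 1) else (-1 * -1))), E=∅, St=∅>
[1] <T=((0 + 5) - ((λv. v) 7)), E=∅, St=[if0]>
[2] <T=(0 + 5), E=∅, St=[subR :: if0]>
[3] <T=0, E=∅, St=[addR :: subR :: if0]>
[4] <T=5, E=∅, St=[addL(0) :: subR :: if0]>
[5] <T=((λv. v) 7), E=∅, St=[subL(5) :: if0]>
[6] <T=(λv. v), E=∅, St=[thunk :: subL(5) :: if0]>
[7] <T=v, E={v↦thunk(7, ∅)}, St=[subL(5) :: if0]>
[8] <T=7, E=∅, St=[subL(5) :: if0]>
[9] <T=(if0 (if0 -3 then -2 else -1) then (0 - 1) else (-1 * -1)), E=∅, St=∅>
[10] <T=(if0 -3 then -2 else -1), E=∅, St=[if0]>
[11] <T=-3, E=∅, St=[if0 :: if0]>
[12] <T=-1, E=∅, St=[if0]>
[13] <T=(-1 * -1), E=∅, St=∅>
[14] <T=-1, E=∅, St=[mulR]>
[15] <T=-1, E=∅, St=[mulL(-1)]>
→ final value 1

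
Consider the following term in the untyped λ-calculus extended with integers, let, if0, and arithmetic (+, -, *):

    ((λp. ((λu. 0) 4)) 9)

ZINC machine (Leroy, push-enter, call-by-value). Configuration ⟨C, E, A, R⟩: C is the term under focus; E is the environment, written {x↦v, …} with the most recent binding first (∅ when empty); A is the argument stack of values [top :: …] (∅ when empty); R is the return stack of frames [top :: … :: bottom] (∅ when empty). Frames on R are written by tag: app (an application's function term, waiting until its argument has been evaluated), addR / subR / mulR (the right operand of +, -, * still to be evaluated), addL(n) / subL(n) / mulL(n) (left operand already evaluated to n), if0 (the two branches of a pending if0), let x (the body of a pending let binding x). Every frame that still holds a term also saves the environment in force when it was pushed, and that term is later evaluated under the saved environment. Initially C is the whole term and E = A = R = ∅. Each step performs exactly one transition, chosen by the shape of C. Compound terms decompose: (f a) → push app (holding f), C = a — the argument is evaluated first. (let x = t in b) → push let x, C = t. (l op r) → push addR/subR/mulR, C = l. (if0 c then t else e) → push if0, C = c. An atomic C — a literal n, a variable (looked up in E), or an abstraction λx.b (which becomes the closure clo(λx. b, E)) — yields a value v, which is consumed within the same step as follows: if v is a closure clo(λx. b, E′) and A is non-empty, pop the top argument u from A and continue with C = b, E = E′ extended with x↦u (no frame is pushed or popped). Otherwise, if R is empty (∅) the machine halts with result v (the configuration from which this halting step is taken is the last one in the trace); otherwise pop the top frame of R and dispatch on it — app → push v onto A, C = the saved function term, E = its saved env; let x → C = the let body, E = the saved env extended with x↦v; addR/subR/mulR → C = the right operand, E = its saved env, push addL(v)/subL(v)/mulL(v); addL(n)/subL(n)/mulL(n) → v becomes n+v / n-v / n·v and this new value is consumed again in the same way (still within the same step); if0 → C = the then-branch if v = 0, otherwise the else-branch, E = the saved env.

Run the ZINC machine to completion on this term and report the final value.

step 0: ⟨C=((λp. ((λu. 0) 4)) 9); E=∅; A=∅; R=∅⟩
step 1: ⟨C=9; E=∅; A=∅; R=[app]⟩
step 2: ⟨C=(λp. ((λu. 0) 4)); E=∅; A=[9]; R=∅⟩
step 3: ⟨C=((λu. 0) 4); E={p↦9}; A=∅; R=∅⟩
step 4: ⟨C=4; E={p↦9}; A=∅; R=[app]⟩
step 5: ⟨C=(λu. 0); E={p↦9}; A=[4]; R=∅⟩
step 6: ⟨C=0; E={u↦4, p↦9}; A=∅; R=∅⟩
→ final value 0

Answer: 0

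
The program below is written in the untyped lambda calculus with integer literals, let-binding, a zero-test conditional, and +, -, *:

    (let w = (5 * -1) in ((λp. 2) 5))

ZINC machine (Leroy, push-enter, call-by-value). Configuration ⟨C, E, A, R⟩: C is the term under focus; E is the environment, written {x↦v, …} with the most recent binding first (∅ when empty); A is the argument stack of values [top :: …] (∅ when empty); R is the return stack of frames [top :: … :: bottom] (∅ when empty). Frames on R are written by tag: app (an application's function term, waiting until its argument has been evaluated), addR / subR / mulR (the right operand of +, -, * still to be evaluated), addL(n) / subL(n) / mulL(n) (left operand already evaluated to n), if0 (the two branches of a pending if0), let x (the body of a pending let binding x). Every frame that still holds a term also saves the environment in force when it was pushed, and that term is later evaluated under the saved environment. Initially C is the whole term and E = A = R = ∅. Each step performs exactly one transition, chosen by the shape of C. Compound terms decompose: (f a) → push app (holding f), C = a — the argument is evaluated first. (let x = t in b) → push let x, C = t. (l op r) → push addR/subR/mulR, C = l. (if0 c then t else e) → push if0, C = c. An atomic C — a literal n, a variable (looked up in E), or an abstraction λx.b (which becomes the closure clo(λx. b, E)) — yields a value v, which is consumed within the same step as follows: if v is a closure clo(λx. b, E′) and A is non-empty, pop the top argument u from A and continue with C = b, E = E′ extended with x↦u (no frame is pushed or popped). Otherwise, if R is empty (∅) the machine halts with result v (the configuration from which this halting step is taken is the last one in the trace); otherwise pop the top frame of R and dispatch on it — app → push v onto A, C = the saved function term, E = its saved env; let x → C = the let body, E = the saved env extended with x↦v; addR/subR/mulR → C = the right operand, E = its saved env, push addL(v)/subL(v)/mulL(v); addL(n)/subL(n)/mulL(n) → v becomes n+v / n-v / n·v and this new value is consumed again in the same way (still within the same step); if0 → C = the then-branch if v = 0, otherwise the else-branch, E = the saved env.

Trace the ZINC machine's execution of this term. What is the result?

Answer: 2

Execution trace:
t=0: [C=(let w = (5 * -1) in ((λp. 2) 5)) | E=∅ | A=∅ | R=∅]
t=1: [C=(5 * -1) | E=∅ | A=∅ | R=[let w]]
t=2: [C=5 | E=∅ | A=∅ | R=[mulR :: let w]]
t=3: [C=-1 | E=∅ | A=∅ | R=[mulL(5) :: let w]]
t=4: [C=((λp. 2) 5) | E={w↦-5} | A=∅ | R=∅]
t=5: [C=5 | E={w↦-5} | A=∅ | R=[app]]
t=6: [C=(λp. 2) | E={w↦-5} | A=[5] | R=∅]
t=7: [C=2 | E={p↦5, w↦-5} | A=∅ | R=∅]
→ final value 2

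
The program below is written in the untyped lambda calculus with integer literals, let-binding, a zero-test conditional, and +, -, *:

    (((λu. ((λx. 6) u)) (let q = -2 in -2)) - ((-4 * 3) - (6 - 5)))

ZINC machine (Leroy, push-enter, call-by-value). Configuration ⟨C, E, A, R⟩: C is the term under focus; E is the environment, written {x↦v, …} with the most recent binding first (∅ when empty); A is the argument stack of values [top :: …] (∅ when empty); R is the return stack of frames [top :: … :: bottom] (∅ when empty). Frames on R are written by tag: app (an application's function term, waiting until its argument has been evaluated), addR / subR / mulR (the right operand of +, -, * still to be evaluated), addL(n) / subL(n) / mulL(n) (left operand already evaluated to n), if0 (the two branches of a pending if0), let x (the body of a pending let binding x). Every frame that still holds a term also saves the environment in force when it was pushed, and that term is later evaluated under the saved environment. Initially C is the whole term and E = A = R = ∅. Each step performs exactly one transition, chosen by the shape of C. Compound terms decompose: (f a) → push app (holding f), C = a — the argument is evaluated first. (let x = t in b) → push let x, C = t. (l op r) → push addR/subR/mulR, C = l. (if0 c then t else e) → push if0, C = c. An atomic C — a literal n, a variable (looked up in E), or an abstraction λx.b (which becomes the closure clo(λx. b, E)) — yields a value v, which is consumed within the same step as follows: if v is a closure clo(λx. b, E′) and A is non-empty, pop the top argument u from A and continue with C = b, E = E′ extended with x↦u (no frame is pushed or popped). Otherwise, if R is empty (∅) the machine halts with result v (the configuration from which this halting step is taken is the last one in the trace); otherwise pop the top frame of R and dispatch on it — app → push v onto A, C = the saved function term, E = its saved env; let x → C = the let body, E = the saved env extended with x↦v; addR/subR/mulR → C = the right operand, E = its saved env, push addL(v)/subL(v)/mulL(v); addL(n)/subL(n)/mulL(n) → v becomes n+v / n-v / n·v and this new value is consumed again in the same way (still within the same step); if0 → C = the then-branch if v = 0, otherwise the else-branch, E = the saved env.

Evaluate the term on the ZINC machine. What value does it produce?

Answer: 19

Execution trace:
[0] <C=(((λu. ((λx. 6) u)) (let q = -2 in -2)) - ((-4 * 3) - (6 - 5))), E=∅, A=∅, R=∅>
[1] <C=((λu. ((λx. 6) u)) (let q = -2 in -2)), E=∅, A=∅, R=[subR]>
[2] <C=(let q = -2 in -2), E=∅, A=∅, R=[app :: subR]>
[3] <C=-2, E=∅, A=∅, R=[let q :: app :: subR]>
[4] <C=-2, E={q↦-2}, A=∅, R=[app :: subR]>
[5] <C=(λu. ((λx. 6) u)), E=∅, A=[-2], R=[subR]>
[6] <C=((λx. 6) u), E={u↦-2}, A=∅, R=[subR]>
[7] <C=u, E={u↦-2}, A=∅, R=[app :: subR]>
[8] <C=(λx. 6), E={u↦-2}, A=[-2], R=[subR]>
[9] <C=6, E={x↦-2, u↦-2}, A=∅, R=[subR]>
[10] <C=((-4 * 3) - (6 - 5)), E=∅, A=∅, R=[subL(6)]>
[11] <C=(-4 * 3), E=∅, A=∅, R=[subR :: subL(6)]>
[12] <C=-4, E=∅, A=∅, R=[mulR :: subR :: subL(6)]>
[13] <C=3, E=∅, A=∅, R=[mulL(-4) :: subR :: subL(6)]>
[14] <C=(6 - 5), E=∅, A=∅, R=[subL(-12) :: subL(6)]>
[15] <C=6, E=∅, A=∅, R=[subR :: subL(-12) :: subL(6)]>
[16] <C=5, E=∅, A=∅, R=[subL(6) :: subL(-12) :: subL(6)]>
→ final value 19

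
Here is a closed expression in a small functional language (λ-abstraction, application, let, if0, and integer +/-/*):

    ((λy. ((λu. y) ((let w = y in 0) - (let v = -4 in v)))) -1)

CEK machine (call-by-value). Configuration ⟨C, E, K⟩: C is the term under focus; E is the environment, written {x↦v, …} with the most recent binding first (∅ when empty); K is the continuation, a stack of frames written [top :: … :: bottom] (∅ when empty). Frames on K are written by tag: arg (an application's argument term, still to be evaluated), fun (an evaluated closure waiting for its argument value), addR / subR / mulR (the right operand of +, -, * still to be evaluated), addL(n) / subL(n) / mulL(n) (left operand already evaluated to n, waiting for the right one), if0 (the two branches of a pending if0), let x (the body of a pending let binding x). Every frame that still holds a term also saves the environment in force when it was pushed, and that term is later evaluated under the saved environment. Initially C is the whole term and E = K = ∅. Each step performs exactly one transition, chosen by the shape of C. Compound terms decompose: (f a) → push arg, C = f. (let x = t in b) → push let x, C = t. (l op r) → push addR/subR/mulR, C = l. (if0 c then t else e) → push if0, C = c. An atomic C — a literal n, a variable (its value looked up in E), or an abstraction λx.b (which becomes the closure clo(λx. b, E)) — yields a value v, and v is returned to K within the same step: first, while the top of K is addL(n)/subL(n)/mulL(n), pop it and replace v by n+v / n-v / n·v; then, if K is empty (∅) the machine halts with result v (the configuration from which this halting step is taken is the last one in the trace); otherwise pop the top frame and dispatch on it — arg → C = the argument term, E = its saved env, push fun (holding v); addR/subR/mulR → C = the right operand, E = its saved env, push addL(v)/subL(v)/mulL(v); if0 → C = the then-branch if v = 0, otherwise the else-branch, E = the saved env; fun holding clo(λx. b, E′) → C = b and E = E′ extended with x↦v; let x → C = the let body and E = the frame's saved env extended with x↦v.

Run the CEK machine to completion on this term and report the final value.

Answer: -1

Machine steps:
t=0: <C=((λy. ((λu. y) ((let w = y in 0) - (let v = -4 in v)))) -1), E=∅, K=∅>
t=1: <C=(λy. ((λu. y) ((let w = y in 0) - (let v = -4 in v)))), E=∅, K=[arg]>
t=2: <C=-1, E=∅, K=[fun]>
t=3: <C=((λu. y) ((let w = y in 0) - (let v = -4 in v))), E={y↦-1}, K=∅>
t=4: <C=(λu. y), E={y↦-1}, K=[arg]>
t=5: <C=((let w = y in 0) - (let v = -4 in v)), E={y↦-1}, K=[fun]>
t=6: <C=(let w = y in 0), E={y↦-1}, K=[subR :: fun]>
t=7: <C=y, E={y↦-1}, K=[let w :: subR :: fun]>
t=8: <C=0, E={w↦-1, y↦-1}, K=[subR :: fun]>
t=9: <C=(let v = -4 in v), E={y↦-1}, K=[subL(0) :: fun]>
t=10: <C=-4, E={y↦-1}, K=[let v :: subL(0) :: fun]>
t=11: <C=v, E={v↦-4, y↦-1}, K=[subL(0) :: fun]>
t=12: <C=y, E={u↦4, y↦-1}, K=∅>
→ final value -1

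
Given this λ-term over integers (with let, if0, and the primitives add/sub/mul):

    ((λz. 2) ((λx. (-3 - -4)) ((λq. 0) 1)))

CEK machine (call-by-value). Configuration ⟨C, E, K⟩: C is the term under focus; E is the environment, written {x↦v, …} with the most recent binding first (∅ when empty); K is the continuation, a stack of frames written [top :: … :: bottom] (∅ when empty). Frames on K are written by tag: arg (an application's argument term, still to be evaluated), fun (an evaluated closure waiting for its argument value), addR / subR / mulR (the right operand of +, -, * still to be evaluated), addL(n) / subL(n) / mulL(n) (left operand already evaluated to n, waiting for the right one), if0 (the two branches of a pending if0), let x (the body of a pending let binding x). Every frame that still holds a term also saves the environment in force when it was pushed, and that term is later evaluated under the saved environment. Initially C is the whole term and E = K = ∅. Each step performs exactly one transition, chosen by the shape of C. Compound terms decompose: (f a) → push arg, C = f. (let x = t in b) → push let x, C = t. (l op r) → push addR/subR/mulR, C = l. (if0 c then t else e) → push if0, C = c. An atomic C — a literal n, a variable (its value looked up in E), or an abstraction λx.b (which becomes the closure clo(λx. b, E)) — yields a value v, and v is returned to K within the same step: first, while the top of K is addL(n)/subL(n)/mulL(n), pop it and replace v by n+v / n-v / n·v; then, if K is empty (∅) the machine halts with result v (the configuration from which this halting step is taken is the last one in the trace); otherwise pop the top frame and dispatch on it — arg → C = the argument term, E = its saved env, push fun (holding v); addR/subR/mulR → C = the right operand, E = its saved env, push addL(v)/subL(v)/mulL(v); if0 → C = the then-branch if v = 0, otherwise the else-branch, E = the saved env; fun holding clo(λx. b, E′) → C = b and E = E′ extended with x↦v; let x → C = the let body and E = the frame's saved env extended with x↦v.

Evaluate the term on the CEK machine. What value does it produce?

step 0: [C=((λz. 2) ((λx. (-3 - -4)) ((λq. 0) 1))) | E=∅ | K=∅]
step 1: [C=(λz. 2) | E=∅ | K=[arg]]
step 2: [C=((λx. (-3 - -4)) ((λq. 0) 1)) | E=∅ | K=[fun]]
step 3: [C=(λx. (-3 - -4)) | E=∅ | K=[arg :: fun]]
step 4: [C=((λq. 0) 1) | E=∅ | K=[fun :: fun]]
step 5: [C=(λq. 0) | E=∅ | K=[arg :: fun :: fun]]
step 6: [C=1 | E=∅ | K=[fun :: fun :: fun]]
step 7: [C=0 | E={q↦1} | K=[fun :: fun]]
step 8: [C=(-3 - -4) | E={x↦0} | K=[fun]]
step 9: [C=-3 | E={x↦0} | K=[subR :: fun]]
step 10: [C=-4 | E={x↦0} | K=[subL(-3) :: fun]]
step 11: [C=2 | E={z↦1} | K=∅]
→ final value 2

Answer: 2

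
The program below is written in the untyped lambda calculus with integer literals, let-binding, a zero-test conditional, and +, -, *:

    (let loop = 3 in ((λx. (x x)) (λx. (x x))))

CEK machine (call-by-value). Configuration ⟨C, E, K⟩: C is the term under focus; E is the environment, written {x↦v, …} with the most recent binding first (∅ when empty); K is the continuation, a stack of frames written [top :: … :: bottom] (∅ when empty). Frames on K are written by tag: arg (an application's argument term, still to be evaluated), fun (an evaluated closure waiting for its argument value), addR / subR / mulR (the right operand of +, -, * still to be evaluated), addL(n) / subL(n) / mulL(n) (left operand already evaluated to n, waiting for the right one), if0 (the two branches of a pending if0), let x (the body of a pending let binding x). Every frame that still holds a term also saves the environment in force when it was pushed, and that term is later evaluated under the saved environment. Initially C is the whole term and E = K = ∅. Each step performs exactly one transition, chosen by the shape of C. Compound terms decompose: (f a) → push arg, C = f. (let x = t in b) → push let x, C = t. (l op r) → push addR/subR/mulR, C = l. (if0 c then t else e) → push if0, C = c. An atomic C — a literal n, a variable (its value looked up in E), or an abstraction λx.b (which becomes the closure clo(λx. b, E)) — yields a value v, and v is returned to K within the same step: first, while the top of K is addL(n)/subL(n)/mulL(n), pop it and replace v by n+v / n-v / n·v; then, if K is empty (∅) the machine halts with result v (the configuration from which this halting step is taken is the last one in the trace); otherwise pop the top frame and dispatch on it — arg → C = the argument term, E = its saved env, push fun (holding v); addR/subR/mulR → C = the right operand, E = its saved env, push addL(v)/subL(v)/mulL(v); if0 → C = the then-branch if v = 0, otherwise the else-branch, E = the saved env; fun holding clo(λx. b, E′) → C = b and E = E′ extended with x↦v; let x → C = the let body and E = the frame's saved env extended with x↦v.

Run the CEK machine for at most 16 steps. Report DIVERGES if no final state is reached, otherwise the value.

Answer: DIVERGES (no final state within 16 steps)

Derivation:
step 0: ⟨C=(let loop = 3 in ((λx. (x x)) (λx. (x x)))); E=∅; K=∅⟩
step 1: ⟨C=3; E=∅; K=[let loop]⟩
step 2: ⟨C=((λx. (x x)) (λx. (x x))); E={loop↦3}; K=∅⟩
step 3: ⟨C=(λx. (x x)); E={loop↦3}; K=[arg]⟩
step 4: ⟨C=(λx. (x x)); E={loop↦3}; K=[fun]⟩
step 5: ⟨C=(x x); E={x↦clo(λx. (x x), {loop↦3}), loop↦3}; K=∅⟩
step 6: ⟨C=x; E={x↦clo(λx. (x x), {loop↦3}), loop↦3}; K=[arg]⟩
step 7: ⟨C=x; E={x↦clo(λx. (x x), {loop↦3}), loop↦3}; K=[fun]⟩
… configuration repeats with period 3 (steps 5–7 recur indefinitely) …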